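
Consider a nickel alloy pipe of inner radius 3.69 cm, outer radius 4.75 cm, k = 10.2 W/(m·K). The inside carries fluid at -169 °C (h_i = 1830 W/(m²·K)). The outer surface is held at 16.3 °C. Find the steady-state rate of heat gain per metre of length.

Treat each layer as a resistance in series:
  R'_conv,in = 1/(2πr h) = 1/(2π·0.0369·1830) = 0.002357 m·K/W
  R'_nickel alloy = ln(0.0475/0.0369)/(2πk) = 0.2525/(2π·10.2) = 0.003940 m·K/W
ΣR = 0.002357 + 0.003940 = 0.006297 m·K/W
Q' = ΔT/ΣR = (-169 °C − 16.3 °C)/0.006297 = -29400 W/m
(Negative Q' ⇒ heat flows inward; heat gain = 29400 W/m.)

Q' = 29400 W/m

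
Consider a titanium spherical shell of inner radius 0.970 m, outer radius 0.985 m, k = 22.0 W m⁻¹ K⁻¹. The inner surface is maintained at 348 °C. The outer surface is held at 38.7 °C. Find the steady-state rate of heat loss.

Q = 4πk·ΔT/(1/r₁ − 1/r₂) = 4π × 22.0 × 309.3 / (1/0.970 − 1/0.985) = 5.45×10^6 W

Q = 5.45×10^6 W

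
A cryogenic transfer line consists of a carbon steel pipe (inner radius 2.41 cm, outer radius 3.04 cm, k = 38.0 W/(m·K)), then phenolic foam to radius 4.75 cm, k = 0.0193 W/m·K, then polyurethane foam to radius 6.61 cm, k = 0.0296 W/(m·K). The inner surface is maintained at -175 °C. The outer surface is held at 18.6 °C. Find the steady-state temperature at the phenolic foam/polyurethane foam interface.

Treat each layer as a resistance in series:
  R'_carbon steel = ln(0.0304/0.0241)/(2πk) = 0.2322/(2π·38.0) = 9.726×10^-4 m·K/W
  R'_phenolic foam = ln(0.0475/0.0304)/(2πk) = 0.4463/(2π·0.0193) = 3.680 m·K/W
  R'_polyurethane foam = ln(0.0661/0.0475)/(2πk) = 0.3304/(2π·0.0296) = 1.777 m·K/W
ΣR = 9.726×10^-4 + 3.680 + 1.777 = 5.458 m·K/W
Q' = ΔT/ΣR = (-175 °C − 18.6 °C)/5.458 = -35.47 W/m
From the inner boundary to the phenolic foam/polyurethane foam interface, ΣR_partial = 3.681 m·K/W.
T_interface = T_in − Q'·ΣR_partial = -175 °C − (-35.47)(3.681) = -44.4 °C

T = -44.4 °C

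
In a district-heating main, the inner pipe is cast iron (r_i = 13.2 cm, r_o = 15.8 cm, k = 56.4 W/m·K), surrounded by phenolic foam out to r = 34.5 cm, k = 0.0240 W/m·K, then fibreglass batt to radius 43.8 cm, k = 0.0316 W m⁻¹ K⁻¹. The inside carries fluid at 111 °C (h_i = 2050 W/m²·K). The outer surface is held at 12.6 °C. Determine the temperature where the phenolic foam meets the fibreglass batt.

Series thermal resistances, inner to outer:
  R'_conv,in = 1/(2πr h) = 1/(2π·0.132·2050) = 5.882×10^-4 m·K/W
  R'_cast iron = ln(0.158/0.132)/(2πk) = 0.1798/(2π·56.4) = 5.074×10^-4 m·K/W
  R'_phenolic foam = ln(0.345/0.158)/(2πk) = 0.7809/(2π·0.0240) = 5.179 m·K/W
  R'_fibreglass batt = ln(0.438/0.345)/(2πk) = 0.2387/(2π·0.0316) = 1.202 m·K/W
ΣR = 5.882×10^-4 + 5.074×10^-4 + 5.179 + 1.202 = 6.382 m·K/W
Q' = ΔT/ΣR = (111 °C − 12.6 °C)/6.382 = 15.42 W/m
From the inner boundary to the phenolic foam/fibreglass batt interface, ΣR_partial = 5.180 m·K/W.
T_interface = T_in − Q'·ΣR_partial = 111 °C − (15.42)(5.180) = 31.1 °C

T = 31.1 °C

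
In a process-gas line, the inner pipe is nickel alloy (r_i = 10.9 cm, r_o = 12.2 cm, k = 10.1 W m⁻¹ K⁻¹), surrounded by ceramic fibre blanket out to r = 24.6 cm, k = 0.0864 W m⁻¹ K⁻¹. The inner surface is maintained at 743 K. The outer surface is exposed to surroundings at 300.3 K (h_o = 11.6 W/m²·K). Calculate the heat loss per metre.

Treat each layer as a resistance in series:
  R'_nickel alloy = ln(0.122/0.109)/(2πk) = 0.1127/(2π·10.1) = 0.001775 m·K/W
  R'_ceramic fibre blanket = ln(0.246/0.122)/(2πk) = 0.7013/(2π·0.0864) = 1.292 m·K/W
  R'_conv,out = 1/(2πr h) = 1/(2π·0.246·11.6) = 0.05577 m·K/W
ΣR = 0.001775 + 1.292 + 0.05577 = 1.350 m·K/W
Q' = ΔT/ΣR = (743 K − 300.3 K)/1.350 = 328 W/m

Q' = 328 W/m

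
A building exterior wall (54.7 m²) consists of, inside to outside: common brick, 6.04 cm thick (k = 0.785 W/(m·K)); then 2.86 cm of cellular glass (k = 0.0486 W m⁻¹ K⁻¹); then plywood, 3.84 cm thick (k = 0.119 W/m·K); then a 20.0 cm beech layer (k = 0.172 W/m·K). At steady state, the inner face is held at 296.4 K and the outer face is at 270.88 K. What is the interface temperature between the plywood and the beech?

Treat each layer as a resistance in series:
  R_common brick = L/(kA) = 0.0604/(0.785·54.7) = 0.001407 K/W
  R_cellular glass = L/(kA) = 0.0286/(0.0486·54.7) = 0.01076 K/W
  R_plywood = L/(kA) = 0.0384/(0.119·54.7) = 0.005899 K/W
  R_beech = L/(kA) = 0.200/(0.172·54.7) = 0.02126 K/W
ΣR = 0.001407 + 0.01076 + 0.005899 + 0.02126 = 0.03933 K/W
Q = ΔT/ΣR = (296.4 K − 270.88 K)/0.03933 = 648.9 W
From the inner boundary to the plywood/beech interface, ΣR_partial = 0.01807 K/W.
T_interface = T_in − Q·ΣR_partial = 296.4 K − (648.9)(0.01807) = 284.7 K

T = 284.7 K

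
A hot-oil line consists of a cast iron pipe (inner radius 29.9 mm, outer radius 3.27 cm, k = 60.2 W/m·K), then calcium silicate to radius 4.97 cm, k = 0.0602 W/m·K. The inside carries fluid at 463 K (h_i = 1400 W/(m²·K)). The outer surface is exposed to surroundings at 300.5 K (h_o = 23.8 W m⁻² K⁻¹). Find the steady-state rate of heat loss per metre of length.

Resistance network (inner→outer):
  R'_conv,in = 1/(2πr h) = 1/(2π·0.0299·1400) = 0.003802 m·K/W
  R'_cast iron = ln(0.0327/0.0299)/(2πk) = 0.08952/(2π·60.2) = 2.367×10^-4 m·K/W
  R'_calcium silicate = ln(0.0497/0.0327)/(2πk) = 0.4186/(2π·0.0602) = 1.107 m·K/W
  R'_conv,out = 1/(2πr h) = 1/(2π·0.0497·23.8) = 0.1346 m·K/W
ΣR = 0.003802 + 2.367×10^-4 + 1.107 + 0.1346 = 1.246 m·K/W
Q' = ΔT/ΣR = (463 K − 300.5 K)/1.246 = 130 W/m

Q' = 130 W/m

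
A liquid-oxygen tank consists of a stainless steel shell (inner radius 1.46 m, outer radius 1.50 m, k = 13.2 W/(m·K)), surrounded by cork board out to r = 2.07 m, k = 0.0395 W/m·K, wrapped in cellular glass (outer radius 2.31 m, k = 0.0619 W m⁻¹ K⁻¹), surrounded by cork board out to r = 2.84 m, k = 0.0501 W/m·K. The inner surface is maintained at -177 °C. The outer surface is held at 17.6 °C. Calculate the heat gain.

Q = 346 W

Resistance network (inner→outer):
  R_stainless steel = (1/1.46 − 1/1.50)/(4πk) = 0.01826/(4π·13.2) = 1.101×10^-4 K/W
  R_cork board = (1/1.50 − 1/2.07)/(4πk) = 0.1836/(4π·0.0395) = 0.3698 K/W
  R_cellular glass = (1/2.07 − 1/2.31)/(4πk) = 0.05019/(4π·0.0619) = 0.06453 K/W
  R_cork board = (1/2.31 − 1/2.84)/(4πk) = 0.08079/(4π·0.0501) = 0.1283 K/W
ΣR = 1.101×10^-4 + 0.3698 + 0.06453 + 0.1283 = 0.5627 K/W
Q = ΔT/ΣR = (-177 °C − 17.6 °C)/0.5627 = -346 W
(Negative Q ⇒ heat flows inward; heat gain = 346 W.)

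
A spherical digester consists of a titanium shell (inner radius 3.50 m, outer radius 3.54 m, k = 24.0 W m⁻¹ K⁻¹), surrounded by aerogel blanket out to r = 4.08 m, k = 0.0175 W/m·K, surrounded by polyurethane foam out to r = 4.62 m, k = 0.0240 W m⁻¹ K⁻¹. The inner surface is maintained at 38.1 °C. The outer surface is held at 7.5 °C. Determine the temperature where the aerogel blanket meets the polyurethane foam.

T = 18.5 °C

Series thermal resistances, inner to outer:
  R_titanium = (1/3.50 − 1/3.54)/(4πk) = 0.003228/(4π·24.0) = 1.070×10^-5 K/W
  R_aerogel blanket = (1/3.54 − 1/4.08)/(4πk) = 0.03739/(4π·0.0175) = 0.1700 K/W
  R_polyurethane foam = (1/4.08 − 1/4.62)/(4πk) = 0.02865/(4π·0.0240) = 0.09499 K/W
ΣR = 1.070×10^-5 + 0.1700 + 0.09499 = 0.2650 K/W
Q = ΔT/ΣR = (38.1 °C − 7.5 °C)/0.2650 = 115.5 W
From the inner boundary to the aerogel blanket/polyurethane foam interface, ΣR_partial = 0.1700 K/W.
T_interface = T_in − Q·ΣR_partial = 38.1 °C − (115.5)(0.1700) = 18.5 °C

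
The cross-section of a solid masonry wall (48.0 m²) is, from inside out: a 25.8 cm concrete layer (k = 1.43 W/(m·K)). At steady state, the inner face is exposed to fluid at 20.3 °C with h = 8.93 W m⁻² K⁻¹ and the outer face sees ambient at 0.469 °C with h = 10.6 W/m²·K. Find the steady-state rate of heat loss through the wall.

Q = 2460 W

Treat each layer as a resistance in series:
  R_conv,in = 1/(hA) = 1/(8.93·48.0) = 0.002333 K/W
  R_concrete = L/(kA) = 0.258/(1.43·48.0) = 0.003759 K/W
  R_conv,out = 1/(hA) = 1/(10.6·48.0) = 0.001965 K/W
ΣR = 0.002333 + 0.003759 + 0.001965 = 0.008057 K/W
Q = ΔT/ΣR = (20.3 °C − 0.469 °C)/0.008057 = 2460 W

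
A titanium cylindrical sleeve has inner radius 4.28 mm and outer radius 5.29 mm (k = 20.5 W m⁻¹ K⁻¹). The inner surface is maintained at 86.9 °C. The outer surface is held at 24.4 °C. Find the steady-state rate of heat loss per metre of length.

Q' = 38.0 kW/m

Q' = 2πk·ΔT/ln(r₂/r₁) = 2π × 20.5 × 62.5 / ln(0.00529/0.00428) = 38000 W/m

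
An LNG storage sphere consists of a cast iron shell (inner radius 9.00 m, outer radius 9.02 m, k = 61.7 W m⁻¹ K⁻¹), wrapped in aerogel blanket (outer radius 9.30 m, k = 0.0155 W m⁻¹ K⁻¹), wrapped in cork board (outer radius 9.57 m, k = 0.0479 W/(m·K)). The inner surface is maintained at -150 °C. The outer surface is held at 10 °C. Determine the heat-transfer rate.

Q = 7210 W

Series thermal resistances, inner to outer:
  R_cast iron = (1/9.00 − 1/9.02)/(4πk) = 2.464×10^-4/(4π·61.7) = 3.178×10^-7 K/W
  R_aerogel blanket = (1/9.02 − 1/9.30)/(4πk) = 0.003338/(4π·0.0155) = 0.01714 K/W
  R_cork board = (1/9.30 − 1/9.57)/(4πk) = 0.003034/(4π·0.0479) = 0.005040 K/W
ΣR = 3.178×10^-7 + 0.01714 + 0.005040 = 0.02218 K/W
Q = ΔT/ΣR = (-150 °C − 10 °C)/0.02218 = -7210 W
(Negative Q ⇒ heat flows inward; heat gain = 7210 W.)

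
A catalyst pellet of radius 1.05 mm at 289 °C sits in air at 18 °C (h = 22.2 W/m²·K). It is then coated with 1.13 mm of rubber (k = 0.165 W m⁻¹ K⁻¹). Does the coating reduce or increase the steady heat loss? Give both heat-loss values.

increases: 0.0834 → 0.273 W

Critical radius for a sphere: r_cr = 2k/h = 0.0149 m = 1.49 cm.
Outer radius after coating: r₂ = 0.00105 + 0.00113 = 0.00218 m.
Since r₁ < r_cr and r₂ ≤ r_cr, the coating moves toward the maximum at r_cr — heat loss rises.
Bare: R = 1/(4πr₁²h) = 3251 K/W; Q = 271/3251 = 0.0834 W.
Coated: R = R_cond + R_conv = 992.4 K/W; Q = 271/992.4 = 0.273 W.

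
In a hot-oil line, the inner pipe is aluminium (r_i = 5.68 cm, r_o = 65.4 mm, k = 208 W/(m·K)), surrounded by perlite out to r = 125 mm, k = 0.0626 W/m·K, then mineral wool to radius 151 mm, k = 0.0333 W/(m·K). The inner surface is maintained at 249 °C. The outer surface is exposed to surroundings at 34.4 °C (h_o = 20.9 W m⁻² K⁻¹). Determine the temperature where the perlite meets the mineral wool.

T = 113 °C

Treat each layer as a resistance in series:
  R'_aluminium = ln(0.0654/0.0568)/(2πk) = 0.1410/(2π·208) = 1.079×10^-4 m·K/W
  R'_perlite = ln(0.125/0.0654)/(2πk) = 0.6478/(2π·0.0626) = 1.647 m·K/W
  R'_mineral wool = ln(0.151/0.125)/(2πk) = 0.1890/(2π·0.0333) = 0.9031 m·K/W
  R'_conv,out = 1/(2πr h) = 1/(2π·0.151·20.9) = 0.05043 m·K/W
ΣR = 1.079×10^-4 + 1.647 + 0.9031 + 0.05043 = 2.601 m·K/W
Q' = ΔT/ΣR = (249 °C − 34.4 °C)/2.601 = 82.51 W/m
From the inner boundary to the perlite/mineral wool interface, ΣR_partial = 1.647 m·K/W.
T_interface = T_in − Q'·ΣR_partial = 249 °C − (82.51)(1.647) = 113 °C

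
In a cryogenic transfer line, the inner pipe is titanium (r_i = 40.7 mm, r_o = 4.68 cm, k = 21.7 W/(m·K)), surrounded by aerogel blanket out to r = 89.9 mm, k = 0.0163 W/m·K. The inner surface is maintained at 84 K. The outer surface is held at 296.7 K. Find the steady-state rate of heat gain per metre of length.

Q' = 33.4 W/m

Series thermal resistances, inner to outer:
  R'_titanium = ln(0.0468/0.0407)/(2πk) = 0.1397/(2π·21.7) = 0.001024 m·K/W
  R'_aerogel blanket = ln(0.0899/0.0468)/(2πk) = 0.6528/(2π·0.0163) = 6.374 m·K/W
ΣR = 0.001024 + 6.374 = 6.375 m·K/W
Q' = ΔT/ΣR = (84 K − 296.7 K)/6.375 = -33.4 W/m
(Negative Q' ⇒ heat flows inward; heat gain = 33.4 W/m.)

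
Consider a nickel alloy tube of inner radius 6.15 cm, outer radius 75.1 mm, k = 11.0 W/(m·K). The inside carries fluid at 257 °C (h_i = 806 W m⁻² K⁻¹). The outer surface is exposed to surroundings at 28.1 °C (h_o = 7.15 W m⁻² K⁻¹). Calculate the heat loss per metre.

Resistance network (inner→outer):
  R'_conv,in = 1/(2πr h) = 1/(2π·0.0615·806) = 0.003211 m·K/W
  R'_nickel alloy = ln(0.0751/0.0615)/(2πk) = 0.1998/(2π·11.0) = 0.002891 m·K/W
  R'_conv,out = 1/(2πr h) = 1/(2π·0.0751·7.15) = 0.2964 m·K/W
ΣR = 0.003211 + 0.002891 + 0.2964 = 0.3025 m·K/W
Q' = ΔT/ΣR = (257 °C − 28.1 °C)/0.3025 = 757 W/m

Q' = 757 W/m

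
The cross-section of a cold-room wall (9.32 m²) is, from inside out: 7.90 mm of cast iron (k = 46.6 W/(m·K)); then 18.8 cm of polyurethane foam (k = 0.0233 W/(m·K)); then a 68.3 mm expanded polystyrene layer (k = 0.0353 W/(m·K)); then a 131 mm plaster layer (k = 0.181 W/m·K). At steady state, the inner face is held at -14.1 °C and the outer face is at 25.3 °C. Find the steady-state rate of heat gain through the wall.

Q = 34.2 W

Resistance network (inner→outer):
  R_cast iron = L/(kA) = 0.00790/(46.6·9.32) = 1.819×10^-5 K/W
  R_polyurethane foam = L/(kA) = 0.188/(0.0233·9.32) = 0.8657 K/W
  R_expanded polystyrene = L/(kA) = 0.0683/(0.0353·9.32) = 0.2076 K/W
  R_plaster = L/(kA) = 0.131/(0.181·9.32) = 0.07766 K/W
ΣR = 1.819×10^-5 + 0.8657 + 0.2076 + 0.07766 = 1.151 K/W
Q = ΔT/ΣR = (-14.1 °C − 25.3 °C)/1.151 = -34.2 W
(Negative Q ⇒ heat flows inward; heat gain = 34.2 W.)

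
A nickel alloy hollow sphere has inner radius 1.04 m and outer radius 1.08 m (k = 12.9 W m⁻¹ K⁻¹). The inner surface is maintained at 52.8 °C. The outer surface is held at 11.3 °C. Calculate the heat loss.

Q = 189 kW

Q = 4πk·ΔT/(1/r₁ − 1/r₂) = 4π × 12.9 × 41.5 / (1/1.04 − 1/1.08) = 1.89×10^5 W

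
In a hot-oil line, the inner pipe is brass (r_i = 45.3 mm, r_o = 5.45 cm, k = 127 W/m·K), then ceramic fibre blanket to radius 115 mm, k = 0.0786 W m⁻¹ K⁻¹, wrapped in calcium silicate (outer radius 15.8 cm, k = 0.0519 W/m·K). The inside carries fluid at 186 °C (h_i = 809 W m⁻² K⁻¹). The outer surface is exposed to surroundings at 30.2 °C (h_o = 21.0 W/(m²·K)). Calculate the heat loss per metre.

Q' = 61.4 W/m

Resistance network (inner→outer):
  R'_conv,in = 1/(2πr h) = 1/(2π·0.0453·809) = 0.004343 m·K/W
  R'_brass = ln(0.0545/0.0453)/(2πk) = 0.1849/(2π·127) = 2.317×10^-4 m·K/W
  R'_ceramic fibre blanket = ln(0.115/0.0545)/(2πk) = 0.7467/(2π·0.0786) = 1.512 m·K/W
  R'_calcium silicate = ln(0.158/0.115)/(2πk) = 0.3177/(2π·0.0519) = 0.9741 m·K/W
  R'_conv,out = 1/(2πr h) = 1/(2π·0.158·21.0) = 0.04797 m·K/W
ΣR = 0.004343 + 2.317×10^-4 + 1.512 + 0.9741 + 0.04797 = 2.539 m·K/W
Q' = ΔT/ΣR = (186 °C − 30.2 °C)/2.539 = 61.4 W/m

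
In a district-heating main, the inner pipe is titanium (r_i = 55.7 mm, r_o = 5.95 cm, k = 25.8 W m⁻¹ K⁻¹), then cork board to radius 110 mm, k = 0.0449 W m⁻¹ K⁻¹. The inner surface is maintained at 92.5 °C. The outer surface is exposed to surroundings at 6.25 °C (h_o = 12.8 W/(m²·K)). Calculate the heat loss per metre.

Q' = 37.6 W/m

Series thermal resistances, inner to outer:
  R'_titanium = ln(0.0595/0.0557)/(2πk) = 0.06600/(2π·25.8) = 4.071×10^-4 m·K/W
  R'_cork board = ln(0.110/0.0595)/(2πk) = 0.6145/(2π·0.0449) = 2.178 m·K/W
  R'_conv,out = 1/(2πr h) = 1/(2π·0.110·12.8) = 0.1130 m·K/W
ΣR = 4.071×10^-4 + 2.178 + 0.1130 = 2.291 m·K/W
Q' = ΔT/ΣR = (92.5 °C − 6.25 °C)/2.291 = 37.6 W/m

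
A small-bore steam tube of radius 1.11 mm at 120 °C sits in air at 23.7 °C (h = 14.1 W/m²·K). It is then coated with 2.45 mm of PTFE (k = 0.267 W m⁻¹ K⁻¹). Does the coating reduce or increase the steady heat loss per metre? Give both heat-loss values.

Critical radius for a cylinder: r_cr = k/h = 0.0189 m = 1.89 cm.
Outer radius after coating: r₂ = 0.00111 + 0.00245 = 0.00356 m.
Since r₁ < r_cr and r₂ ≤ r_cr, the coating moves toward the maximum at r_cr — heat loss rises.
Bare: R = 1/(2πr₁h) = 10.17 m·K/W; Q = 96.3/10.17 = 9.47 W/m.
Coated: R = R_cond + R_conv = 3.865 m·K/W; Q = 96.3/3.865 = 24.9 W/m.

increases: 9.47 → 24.9 W/m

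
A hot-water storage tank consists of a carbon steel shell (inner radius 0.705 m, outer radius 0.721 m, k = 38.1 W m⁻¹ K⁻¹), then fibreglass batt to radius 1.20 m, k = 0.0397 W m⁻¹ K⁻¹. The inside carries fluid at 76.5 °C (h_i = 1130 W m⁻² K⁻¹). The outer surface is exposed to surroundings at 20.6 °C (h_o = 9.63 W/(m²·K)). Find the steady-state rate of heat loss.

Treat each layer as a resistance in series:
  R_conv,in = 1/(4πr²h) = 1/(4π·0.705²·1130) = 1.417×10^-4 K/W
  R_carbon steel = (1/0.705 − 1/0.721)/(4πk) = 0.03148/(4π·38.1) = 6.574×10^-5 K/W
  R_fibreglass batt = (1/0.721 − 1/1.20)/(4πk) = 0.5536/(4π·0.0397) = 1.110 K/W
  R_conv,out = 1/(4πr²h) = 1/(4π·1.20²·9.63) = 0.005739 K/W
ΣR = 1.417×10^-4 + 6.574×10^-5 + 1.110 + 0.005739 = 1.116 K/W
Q = ΔT/ΣR = (76.5 °C − 20.6 °C)/1.116 = 50.1 W

Q = 50.1 W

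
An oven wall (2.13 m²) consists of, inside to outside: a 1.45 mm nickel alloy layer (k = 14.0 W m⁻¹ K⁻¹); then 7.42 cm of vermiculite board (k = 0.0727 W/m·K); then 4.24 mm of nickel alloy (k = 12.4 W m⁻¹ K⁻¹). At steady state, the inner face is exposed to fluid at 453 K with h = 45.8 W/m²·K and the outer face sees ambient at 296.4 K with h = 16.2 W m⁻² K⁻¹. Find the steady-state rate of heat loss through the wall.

Treat each layer as a resistance in series:
  R_conv,in = 1/(hA) = 1/(45.8·2.13) = 0.01025 K/W
  R_nickel alloy = L/(kA) = 0.00145/(14.0·2.13) = 4.863×10^-5 K/W
  R_vermiculite board = L/(kA) = 0.0742/(0.0727·2.13) = 0.4792 K/W
  R_nickel alloy = L/(kA) = 0.00424/(12.4·2.13) = 1.605×10^-4 K/W
  R_conv,out = 1/(hA) = 1/(16.2·2.13) = 0.02898 K/W
ΣR = 0.01025 + 4.863×10^-5 + 0.4792 + 1.605×10^-4 + 0.02898 = 0.5186 K/W
Q = ΔT/ΣR = (453 K − 296.4 K)/0.5186 = 302 W

Q = 302 W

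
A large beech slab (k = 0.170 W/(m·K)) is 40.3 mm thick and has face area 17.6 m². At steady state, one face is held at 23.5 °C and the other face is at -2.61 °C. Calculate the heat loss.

Q = kA·ΔT/L = 0.170 × 17.6 × |23.5 °C − -2.61 °C| / 0.0403 = 1940 W

Q = 1940 W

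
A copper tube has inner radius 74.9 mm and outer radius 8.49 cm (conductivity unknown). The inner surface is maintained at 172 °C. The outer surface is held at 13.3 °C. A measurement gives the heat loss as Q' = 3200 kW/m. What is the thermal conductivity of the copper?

k = 402 W/m·K

ΣR = ΔT/Q' = |172 − 13.3|/3.20×10^6 = 4.959×10^-5 m·K/W
ln(r₂/r₁)/(2πk) = 4.959×10^-5 ⇒ k = 0.1253/(2π·4.959×10^-5) = 402 W/m·K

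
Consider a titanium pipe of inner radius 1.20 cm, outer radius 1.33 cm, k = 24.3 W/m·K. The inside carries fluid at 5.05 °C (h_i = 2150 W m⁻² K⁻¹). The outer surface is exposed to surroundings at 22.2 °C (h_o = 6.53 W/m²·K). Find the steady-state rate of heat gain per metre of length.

Series thermal resistances, inner to outer:
  R'_conv,in = 1/(2πr h) = 1/(2π·0.0120·2150) = 0.006169 m·K/W
  R'_titanium = ln(0.0133/0.0120)/(2πk) = 0.1029/(2π·24.3) = 6.737×10^-4 m·K/W
  R'_conv,out = 1/(2πr h) = 1/(2π·0.0133·6.53) = 1.833 m·K/W
ΣR = 0.006169 + 6.737×10^-4 + 1.833 = 1.840 m·K/W
Q' = ΔT/ΣR = (5.05 °C − 22.2 °C)/1.840 = -9.32 W/m
(Negative Q' ⇒ heat flows inward; heat gain = 9.32 W/m.)

Q' = 9.32 W/m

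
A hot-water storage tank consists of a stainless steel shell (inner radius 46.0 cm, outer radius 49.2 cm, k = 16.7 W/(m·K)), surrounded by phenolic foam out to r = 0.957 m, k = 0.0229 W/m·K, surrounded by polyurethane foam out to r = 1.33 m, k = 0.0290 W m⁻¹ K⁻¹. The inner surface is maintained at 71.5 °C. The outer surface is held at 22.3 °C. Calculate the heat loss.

Q = 11.6 W

Treat each layer as a resistance in series:
  R_stainless steel = (1/0.460 − 1/0.492)/(4πk) = 0.1414/(4π·16.7) = 6.738×10^-4 K/W
  R_phenolic foam = (1/0.492 − 1/0.957)/(4πk) = 0.9876/(4π·0.0229) = 3.432 K/W
  R_polyurethane foam = (1/0.957 − 1/1.33)/(4πk) = 0.2931/(4π·0.0290) = 0.8042 K/W
ΣR = 6.738×10^-4 + 3.432 + 0.8042 = 4.237 K/W
Q = ΔT/ΣR = (71.5 °C − 22.3 °C)/4.237 = 11.6 W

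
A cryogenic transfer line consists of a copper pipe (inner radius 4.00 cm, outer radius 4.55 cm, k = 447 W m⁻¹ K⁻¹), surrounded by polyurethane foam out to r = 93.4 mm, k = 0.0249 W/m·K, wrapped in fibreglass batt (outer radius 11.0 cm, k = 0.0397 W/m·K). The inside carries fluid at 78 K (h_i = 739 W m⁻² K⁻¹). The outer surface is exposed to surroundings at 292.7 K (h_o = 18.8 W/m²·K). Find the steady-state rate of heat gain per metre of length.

Q' = 40.2 W/m

Treat each layer as a resistance in series:
  R'_conv,in = 1/(2πr h) = 1/(2π·0.0400·739) = 0.005384 m·K/W
  R'_copper = ln(0.0455/0.0400)/(2πk) = 0.1288/(2π·447) = 4.587×10^-5 m·K/W
  R'_polyurethane foam = ln(0.0934/0.0455)/(2πk) = 0.7192/(2π·0.0249) = 4.597 m·K/W
  R'_fibreglass batt = ln(0.110/0.0934)/(2πk) = 0.1636/(2π·0.0397) = 0.6558 m·K/W
  R'_conv,out = 1/(2πr h) = 1/(2π·0.110·18.8) = 0.07696 m·K/W
ΣR = 0.005384 + 4.587×10^-5 + 4.597 + 0.6558 + 0.07696 = 5.335 m·K/W
Q' = ΔT/ΣR = (78 K − 292.7 K)/5.335 = -40.2 W/m
(Negative Q' ⇒ heat flows inward; heat gain = 40.2 W/m.)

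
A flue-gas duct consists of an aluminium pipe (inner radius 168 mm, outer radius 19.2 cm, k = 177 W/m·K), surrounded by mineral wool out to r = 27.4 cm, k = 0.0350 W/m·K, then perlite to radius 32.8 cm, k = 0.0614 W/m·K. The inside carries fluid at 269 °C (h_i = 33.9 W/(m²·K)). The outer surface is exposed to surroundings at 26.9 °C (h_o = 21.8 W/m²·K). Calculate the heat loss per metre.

Treat each layer as a resistance in series:
  R'_conv,in = 1/(2πr h) = 1/(2π·0.168·33.9) = 0.02795 m·K/W
  R'_aluminium = ln(0.192/0.168)/(2πk) = 0.1335/(2π·177) = 1.201×10^-4 m·K/W
  R'_mineral wool = ln(0.274/0.192)/(2πk) = 0.3556/(2π·0.0350) = 1.617 m·K/W
  R'_perlite = ln(0.328/0.274)/(2πk) = 0.1799/(2π·0.0614) = 0.4663 m·K/W
  R'_conv,out = 1/(2πr h) = 1/(2π·0.328·21.8) = 0.02226 m·K/W
ΣR = 0.02795 + 1.201×10^-4 + 1.617 + 0.4663 + 0.02226 = 2.134 m·K/W
Q' = ΔT/ΣR = (269 °C − 26.9 °C)/2.134 = 113 W/m

Q' = 113 W/m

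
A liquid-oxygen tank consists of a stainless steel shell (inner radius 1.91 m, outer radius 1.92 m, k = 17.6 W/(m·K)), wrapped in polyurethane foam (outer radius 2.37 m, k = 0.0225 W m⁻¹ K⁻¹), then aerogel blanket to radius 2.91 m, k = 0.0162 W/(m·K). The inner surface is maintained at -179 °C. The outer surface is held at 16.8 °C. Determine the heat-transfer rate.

Q = 267 W

Treat each layer as a resistance in series:
  R_stainless steel = (1/1.91 − 1/1.92)/(4πk) = 0.002727/(4π·17.6) = 1.233×10^-5 K/W
  R_polyurethane foam = (1/1.92 − 1/2.37)/(4πk) = 0.09889/(4π·0.0225) = 0.3498 K/W
  R_aerogel blanket = (1/2.37 − 1/2.91)/(4πk) = 0.07830/(4π·0.0162) = 0.3846 K/W
ΣR = 1.233×10^-5 + 0.3498 + 0.3846 = 0.7344 K/W
Q = ΔT/ΣR = (-179 °C − 16.8 °C)/0.7344 = -267 W
(Negative Q ⇒ heat flows inward; heat gain = 267 W.)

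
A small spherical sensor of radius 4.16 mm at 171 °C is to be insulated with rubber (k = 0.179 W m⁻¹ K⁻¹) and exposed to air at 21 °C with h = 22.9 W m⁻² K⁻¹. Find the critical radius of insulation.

r_cr = 1.56 cm

For a sphere, r_cr = 2k_ins/h = 2·0.179/22.9 = 0.0156 m = 1.56 cm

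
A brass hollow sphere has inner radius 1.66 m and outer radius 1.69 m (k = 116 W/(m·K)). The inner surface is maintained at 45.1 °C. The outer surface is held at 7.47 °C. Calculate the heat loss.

Q = 4πk·ΔT/(1/r₁ − 1/r₂) = 4π × 116 × 37.63 / (1/1.66 − 1/1.69) = 5.13×10^6 W

Q = 5.13×10^6 W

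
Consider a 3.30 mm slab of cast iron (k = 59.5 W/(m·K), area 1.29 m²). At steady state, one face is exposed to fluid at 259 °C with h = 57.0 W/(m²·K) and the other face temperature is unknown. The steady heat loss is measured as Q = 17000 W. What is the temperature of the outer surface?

Series resistances:
  R_conv,in = 1/(hA) = 1/(57.0·1.29) = 0.01360 K/W
  R_cast iron = L/(kA) = 0.00330/(59.5·1.29) = 4.299×10^-5 K/W
ΣR = 0.01364 K/W
ΔT = Q·ΣR = 17000 × 0.01364 = 231.9 K
Heat flows outward, so T_out = T_in − ΔT = 259 − 231.9 = 27.1 °C

T_out = 27.1 °C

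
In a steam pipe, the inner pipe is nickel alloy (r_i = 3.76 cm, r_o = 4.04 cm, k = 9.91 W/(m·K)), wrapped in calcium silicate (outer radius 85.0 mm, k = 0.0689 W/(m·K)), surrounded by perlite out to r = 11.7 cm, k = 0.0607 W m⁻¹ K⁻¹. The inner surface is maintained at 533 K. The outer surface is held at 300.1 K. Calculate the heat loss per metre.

Q' = 91.1 W/m

Treat each layer as a resistance in series:
  R'_nickel alloy = ln(0.0404/0.0376)/(2πk) = 0.07183/(2π·9.91) = 0.001154 m·K/W
  R'_calcium silicate = ln(0.0850/0.0404)/(2πk) = 0.7438/(2π·0.0689) = 1.718 m·K/W
  R'_perlite = ln(0.117/0.0850)/(2πk) = 0.3195/(2π·0.0607) = 0.8378 m·K/W
ΣR = 0.001154 + 1.718 + 0.8378 = 2.557 m·K/W
Q' = ΔT/ΣR = (533 K − 300.1 K)/2.557 = 91.1 W/m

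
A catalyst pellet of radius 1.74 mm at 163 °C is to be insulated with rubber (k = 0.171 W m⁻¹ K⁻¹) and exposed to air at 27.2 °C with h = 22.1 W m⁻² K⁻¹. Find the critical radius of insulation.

For a sphere, r_cr = 2k_ins/h = 2·0.171/22.1 = 0.0155 m = 1.55 cm

r_cr = 1.55 cm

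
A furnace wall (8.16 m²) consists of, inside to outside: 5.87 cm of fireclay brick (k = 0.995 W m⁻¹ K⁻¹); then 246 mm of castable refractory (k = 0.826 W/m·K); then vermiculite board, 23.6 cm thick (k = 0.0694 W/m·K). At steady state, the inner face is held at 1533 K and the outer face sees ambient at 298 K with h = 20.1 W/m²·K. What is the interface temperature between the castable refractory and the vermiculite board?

T = 1417 K

Treat each layer as a resistance in series:
  R_fireclay brick = L/(kA) = 0.0587/(0.995·8.16) = 0.007230 K/W
  R_castable refractory = L/(kA) = 0.246/(0.826·8.16) = 0.03650 K/W
  R_vermiculite board = L/(kA) = 0.236/(0.0694·8.16) = 0.4167 K/W
  R_conv,out = 1/(hA) = 1/(20.1·8.16) = 0.006097 K/W
ΣR = 0.007230 + 0.03650 + 0.4167 + 0.006097 = 0.4665 K/W
Q = ΔT/ΣR = (1533 K − 298 K)/0.4665 = 2647 W
From the inner boundary to the castable refractory/vermiculite board interface, ΣR_partial = 0.04373 K/W.
T_interface = T_in − Q·ΣR_partial = 1533 K − (2647)(0.04373) = 1417 K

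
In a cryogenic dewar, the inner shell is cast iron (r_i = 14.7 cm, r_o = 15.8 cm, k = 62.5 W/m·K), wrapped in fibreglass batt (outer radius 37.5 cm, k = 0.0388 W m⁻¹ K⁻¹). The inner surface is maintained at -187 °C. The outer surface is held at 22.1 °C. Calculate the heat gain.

Treat each layer as a resistance in series:
  R_cast iron = (1/0.147 − 1/0.158)/(4πk) = 0.4736/(4π·62.5) = 6.030×10^-4 K/W
  R_fibreglass batt = (1/0.158 − 1/0.375)/(4πk) = 3.662/(4π·0.0388) = 7.512 K/W
ΣR = 6.030×10^-4 + 7.512 = 7.513 K/W
Q = ΔT/ΣR = (-187 °C − 22.1 °C)/7.513 = -27.8 W
(Negative Q ⇒ heat flows inward; heat gain = 27.8 W.)

Q = 27.8 W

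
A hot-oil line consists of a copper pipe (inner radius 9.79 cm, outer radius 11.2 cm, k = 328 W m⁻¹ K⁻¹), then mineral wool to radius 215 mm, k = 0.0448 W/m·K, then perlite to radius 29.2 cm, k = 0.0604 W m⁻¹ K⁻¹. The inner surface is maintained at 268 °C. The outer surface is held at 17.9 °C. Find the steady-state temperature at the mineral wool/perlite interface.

Series thermal resistances, inner to outer:
  R'_copper = ln(0.112/0.0979)/(2πk) = 0.1346/(2π·328) = 6.529×10^-5 m·K/W
  R'_mineral wool = ln(0.215/0.112)/(2πk) = 0.6521/(2π·0.0448) = 2.317 m·K/W
  R'_perlite = ln(0.292/0.215)/(2πk) = 0.3061/(2π·0.0604) = 0.8066 m·K/W
ΣR = 6.529×10^-5 + 2.317 + 0.8066 = 3.124 m·K/W
Q' = ΔT/ΣR = (268 °C − 17.9 °C)/3.124 = 80.06 W/m
From the inner boundary to the mineral wool/perlite interface, ΣR_partial = 2.317 m·K/W.
T_interface = T_in − Q'·ΣR_partial = 268 °C − (80.06)(2.317) = 82.5 °C

T = 82.5 °C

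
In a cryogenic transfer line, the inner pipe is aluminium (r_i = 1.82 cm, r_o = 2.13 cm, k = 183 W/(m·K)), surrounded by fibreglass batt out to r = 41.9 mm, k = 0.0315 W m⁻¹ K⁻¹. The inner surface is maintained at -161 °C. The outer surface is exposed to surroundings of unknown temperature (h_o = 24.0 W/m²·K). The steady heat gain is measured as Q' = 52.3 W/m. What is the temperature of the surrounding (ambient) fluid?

Sum the resistances:
  R'_aluminium = ln(0.0213/0.0182)/(2πk) = 0.1573/(2π·183) = 1.368×10^-4 m·K/W
  R'_fibreglass batt = ln(0.0419/0.0213)/(2πk) = 0.6766/(2π·0.0315) = 3.418 m·K/W
  R'_conv,out = 1/(2πr h) = 1/(2π·0.0419·24.0) = 0.1583 m·K/W
ΣR = 3.577 m·K/W
ΔT = Q'·ΣR = 52.3 × 3.577 = 187.1 K
Heat flows inward, so T_out = T_in + ΔT = -161 + 187.1 = 26.1 °C

T_out = 26.1 °C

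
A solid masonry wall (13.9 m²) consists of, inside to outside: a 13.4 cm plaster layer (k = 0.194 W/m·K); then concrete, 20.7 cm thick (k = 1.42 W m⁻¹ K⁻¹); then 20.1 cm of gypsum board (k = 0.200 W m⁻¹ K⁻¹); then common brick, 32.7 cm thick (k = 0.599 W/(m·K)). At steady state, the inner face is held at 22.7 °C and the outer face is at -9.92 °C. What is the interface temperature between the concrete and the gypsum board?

Resistance network (inner→outer):
  R_plaster = L/(kA) = 0.134/(0.194·13.9) = 0.04969 K/W
  R_concrete = L/(kA) = 0.207/(1.42·13.9) = 0.01049 K/W
  R_gypsum board = L/(kA) = 0.201/(0.200·13.9) = 0.07230 K/W
  R_common brick = L/(kA) = 0.327/(0.599·13.9) = 0.03927 K/W
ΣR = 0.04969 + 0.01049 + 0.07230 + 0.03927 = 0.1718 K/W
Q = ΔT/ΣR = (22.7 °C − -9.92 °C)/0.1718 = 189.9 W
From the inner boundary to the concrete/gypsum board interface, ΣR_partial = 0.06018 K/W.
T_interface = T_in − Q·ΣR_partial = 22.7 °C − (189.9)(0.06018) = 11.3 °C

T = 11.3 °C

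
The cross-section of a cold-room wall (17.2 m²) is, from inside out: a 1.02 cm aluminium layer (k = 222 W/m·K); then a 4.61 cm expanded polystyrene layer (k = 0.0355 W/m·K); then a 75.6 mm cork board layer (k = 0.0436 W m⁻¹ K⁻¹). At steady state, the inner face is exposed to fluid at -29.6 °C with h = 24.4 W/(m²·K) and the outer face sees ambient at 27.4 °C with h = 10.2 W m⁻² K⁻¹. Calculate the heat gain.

Series thermal resistances, inner to outer:
  R_conv,in = 1/(hA) = 1/(24.4·17.2) = 0.002383 K/W
  R_aluminium = L/(kA) = 0.0102/(222·17.2) = 2.671×10^-6 K/W
  R_expanded polystyrene = L/(kA) = 0.0461/(0.0355·17.2) = 0.07550 K/W
  R_cork board = L/(kA) = 0.0756/(0.0436·17.2) = 0.1008 K/W
  R_conv,out = 1/(hA) = 1/(10.2·17.2) = 0.005700 K/W
ΣR = 0.002383 + 2.671×10^-6 + 0.07550 + 0.1008 + 0.005700 = 0.1844 K/W
Q = ΔT/ΣR = (-29.6 °C − 27.4 °C)/0.1844 = -309 W
(Negative Q ⇒ heat flows inward; heat gain = 309 W.)

Q = 309 W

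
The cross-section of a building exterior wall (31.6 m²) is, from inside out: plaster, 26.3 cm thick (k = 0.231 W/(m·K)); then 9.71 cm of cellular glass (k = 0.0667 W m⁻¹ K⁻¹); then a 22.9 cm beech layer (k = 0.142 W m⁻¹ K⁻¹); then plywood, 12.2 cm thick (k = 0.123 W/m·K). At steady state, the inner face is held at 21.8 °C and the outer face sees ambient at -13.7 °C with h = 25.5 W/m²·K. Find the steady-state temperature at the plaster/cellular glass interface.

T = 14.1 °C

Resistance network (inner→outer):
  R_plaster = L/(kA) = 0.263/(0.231·31.6) = 0.03603 K/W
  R_cellular glass = L/(kA) = 0.0971/(0.0667·31.6) = 0.04607 K/W
  R_beech = L/(kA) = 0.229/(0.142·31.6) = 0.05103 K/W
  R_plywood = L/(kA) = 0.122/(0.123·31.6) = 0.03139 K/W
  R_conv,out = 1/(hA) = 1/(25.5·31.6) = 0.001241 K/W
ΣR = 0.03603 + 0.04607 + 0.05103 + 0.03139 + 0.001241 = 0.1658 K/W
Q = ΔT/ΣR = (21.8 °C − -13.7 °C)/0.1658 = 214.1 W
From the inner boundary to the plaster/cellular glass interface, ΣR_partial = 0.03603 K/W.
T_interface = T_in − Q·ΣR_partial = 21.8 °C − (214.1)(0.03603) = 14.1 °C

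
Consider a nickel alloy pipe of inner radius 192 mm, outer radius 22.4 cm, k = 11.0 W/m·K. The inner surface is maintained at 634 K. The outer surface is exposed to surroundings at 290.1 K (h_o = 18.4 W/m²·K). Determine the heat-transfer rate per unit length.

Q' = 8.42 kW/m

Resistance network (inner→outer):
  R'_nickel alloy = ln(0.224/0.192)/(2πk) = 0.1542/(2π·11.0) = 0.002230 m·K/W
  R'_conv,out = 1/(2πr h) = 1/(2π·0.224·18.4) = 0.03861 m·K/W
ΣR = 0.002230 + 0.03861 = 0.04084 m·K/W
Q' = ΔT/ΣR = (634 K − 290.1 K)/0.04084 = 8420 W/m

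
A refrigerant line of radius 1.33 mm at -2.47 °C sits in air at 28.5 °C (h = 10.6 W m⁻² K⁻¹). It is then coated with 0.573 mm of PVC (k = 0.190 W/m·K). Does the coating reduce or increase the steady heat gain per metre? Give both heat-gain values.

increases: 2.74 → 3.78 W/m

Critical radius for a cylinder: r_cr = k/h = 0.0179 m = 1.79 cm.
Outer radius after coating: r₂ = 0.00133 + 5.73×10^-4 = 0.001903 m.
Since r₁ < r_cr and r₂ ≤ r_cr, the coating moves toward the maximum at r_cr — heat gain rises.
Bare: R = 1/(2πr₁h) = 11.29 m·K/W; Q = 30.97/11.29 = 2.74 W/m.
Coated: R = R_cond + R_conv = 8.190 m·K/W; Q = 30.97/8.190 = 3.78 W/m.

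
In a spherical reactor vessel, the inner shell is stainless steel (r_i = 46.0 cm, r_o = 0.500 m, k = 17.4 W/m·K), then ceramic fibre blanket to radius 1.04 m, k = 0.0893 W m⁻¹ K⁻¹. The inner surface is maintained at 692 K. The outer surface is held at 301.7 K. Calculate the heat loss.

Treat each layer as a resistance in series:
  R_stainless steel = (1/0.460 − 1/0.500)/(4πk) = 0.1739/(4π·17.4) = 7.954×10^-4 K/W
  R_ceramic fibre blanket = (1/0.500 − 1/1.04)/(4πk) = 1.038/(4π·0.0893) = 0.9254 K/W
ΣR = 7.954×10^-4 + 0.9254 = 0.9262 K/W
Q = ΔT/ΣR = (692 K − 301.7 K)/0.9262 = 421 W

Q = 421 W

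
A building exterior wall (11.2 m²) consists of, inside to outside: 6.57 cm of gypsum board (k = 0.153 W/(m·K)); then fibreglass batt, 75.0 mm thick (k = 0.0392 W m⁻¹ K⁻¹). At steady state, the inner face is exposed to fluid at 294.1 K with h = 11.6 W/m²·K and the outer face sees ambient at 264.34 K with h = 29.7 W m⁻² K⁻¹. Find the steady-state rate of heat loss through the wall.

Q = 135 W

Treat each layer as a resistance in series:
  R_conv,in = 1/(hA) = 1/(11.6·11.2) = 0.007697 K/W
  R_gypsum board = L/(kA) = 0.0657/(0.153·11.2) = 0.03834 K/W
  R_fibreglass batt = L/(kA) = 0.0750/(0.0392·11.2) = 0.1708 K/W
  R_conv,out = 1/(hA) = 1/(29.7·11.2) = 0.003006 K/W
ΣR = 0.007697 + 0.03834 + 0.1708 + 0.003006 = 0.2198 K/W
Q = ΔT/ΣR = (294.1 K − 264.34 K)/0.2198 = 135 W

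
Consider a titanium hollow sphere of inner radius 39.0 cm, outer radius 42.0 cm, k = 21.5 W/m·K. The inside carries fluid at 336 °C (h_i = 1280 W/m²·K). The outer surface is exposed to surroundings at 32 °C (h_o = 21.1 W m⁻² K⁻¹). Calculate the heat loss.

Q = 13.5 kW

Series thermal resistances, inner to outer:
  R_conv,in = 1/(4πr²h) = 1/(4π·0.390²·1280) = 4.087×10^-4 K/W
  R_titanium = (1/0.390 − 1/0.420)/(4πk) = 0.1832/(4π·21.5) = 6.779×10^-4 K/W
  R_conv,out = 1/(4πr²h) = 1/(4π·0.420²·21.1) = 0.02138 K/W
ΣR = 4.087×10^-4 + 6.779×10^-4 + 0.02138 = 0.02247 K/W
Q = ΔT/ΣR = (336 °C − 32 °C)/0.02247 = 13500 W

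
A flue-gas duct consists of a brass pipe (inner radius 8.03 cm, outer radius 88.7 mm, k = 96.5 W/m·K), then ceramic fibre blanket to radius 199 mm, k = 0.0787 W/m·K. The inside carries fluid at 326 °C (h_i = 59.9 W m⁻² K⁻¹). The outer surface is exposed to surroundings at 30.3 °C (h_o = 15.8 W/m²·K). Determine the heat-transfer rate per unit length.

Resistance network (inner→outer):
  R'_conv,in = 1/(2πr h) = 1/(2π·0.0803·59.9) = 0.03309 m·K/W
  R'_brass = ln(0.0887/0.0803)/(2πk) = 0.09949/(2π·96.5) = 1.641×10^-4 m·K/W
  R'_ceramic fibre blanket = ln(0.199/0.0887)/(2πk) = 0.8080/(2π·0.0787) = 1.634 m·K/W
  R'_conv,out = 1/(2πr h) = 1/(2π·0.199·15.8) = 0.05062 m·K/W
ΣR = 0.03309 + 1.641×10^-4 + 1.634 + 0.05062 = 1.718 m·K/W
Q' = ΔT/ΣR = (326 °C − 30.3 °C)/1.718 = 172 W/m

Q' = 172 W/m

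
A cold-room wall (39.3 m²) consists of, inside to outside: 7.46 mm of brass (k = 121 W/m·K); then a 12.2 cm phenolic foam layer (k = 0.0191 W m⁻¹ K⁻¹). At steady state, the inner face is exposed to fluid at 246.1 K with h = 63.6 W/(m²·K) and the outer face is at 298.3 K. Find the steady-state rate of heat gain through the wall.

Treat each layer as a resistance in series:
  R_conv,in = 1/(hA) = 1/(63.6·39.3) = 4.001×10^-4 K/W
  R_brass = L/(kA) = 0.00746/(121·39.3) = 1.569×10^-6 K/W
  R_phenolic foam = L/(kA) = 0.122/(0.0191·39.3) = 0.1625 K/W
ΣR = 4.001×10^-4 + 1.569×10^-6 + 0.1625 = 0.1629 K/W
Q = ΔT/ΣR = (246.1 K − 298.3 K)/0.1629 = -320 W
(Negative Q ⇒ heat flows inward; heat gain = 320 W.)

Q = 320 W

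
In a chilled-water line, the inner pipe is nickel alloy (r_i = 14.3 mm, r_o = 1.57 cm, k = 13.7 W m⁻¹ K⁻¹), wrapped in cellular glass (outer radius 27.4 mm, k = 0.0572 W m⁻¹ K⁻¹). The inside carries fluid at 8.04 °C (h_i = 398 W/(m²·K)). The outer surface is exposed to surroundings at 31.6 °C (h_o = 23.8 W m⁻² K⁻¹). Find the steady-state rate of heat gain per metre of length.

Q' = 12.9 W/m

Series thermal resistances, inner to outer:
  R'_conv,in = 1/(2πr h) = 1/(2π·0.0143·398) = 0.02796 m·K/W
  R'_nickel alloy = ln(0.0157/0.0143)/(2πk) = 0.09340/(2π·13.7) = 0.001085 m·K/W
  R'_cellular glass = ln(0.0274/0.0157)/(2πk) = 0.5569/(2π·0.0572) = 1.549 m·K/W
  R'_conv,out = 1/(2πr h) = 1/(2π·0.0274·23.8) = 0.2441 m·K/W
ΣR = 0.02796 + 0.001085 + 1.549 + 0.2441 = 1.822 m·K/W
Q' = ΔT/ΣR = (8.04 °C − 31.6 °C)/1.822 = -12.9 W/m
(Negative Q' ⇒ heat flows inward; heat gain = 12.9 W/m.)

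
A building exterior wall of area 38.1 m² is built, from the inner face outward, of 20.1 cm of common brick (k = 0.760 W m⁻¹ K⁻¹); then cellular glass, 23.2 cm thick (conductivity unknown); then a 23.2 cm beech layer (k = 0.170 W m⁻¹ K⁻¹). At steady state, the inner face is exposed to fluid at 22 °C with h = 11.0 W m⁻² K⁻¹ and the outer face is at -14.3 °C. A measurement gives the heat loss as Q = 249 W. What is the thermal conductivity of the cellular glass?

k = 0.0605 W/m·K

ΣR = ΔT/Q = |22 − -14.3|/249 = 0.1458 K/W
Known resistances:
  R_conv,in = 1/(hA) = 1/(11.0·38.1) = 0.002386 K/W
  R_common brick = L/(kA) = 0.201/(0.760·38.1) = 0.006942 K/W
  R_beech = L/(kA) = 0.232/(0.170·38.1) = 0.03582 K/W
R_cellular glass = ΣR − ΣR_known = 0.1458 − 0.04515 = 0.1007 K/W
L/(kA) = 0.1007 ⇒ k = 0.232/(0.1007·38.1) = 0.0605 W/m·K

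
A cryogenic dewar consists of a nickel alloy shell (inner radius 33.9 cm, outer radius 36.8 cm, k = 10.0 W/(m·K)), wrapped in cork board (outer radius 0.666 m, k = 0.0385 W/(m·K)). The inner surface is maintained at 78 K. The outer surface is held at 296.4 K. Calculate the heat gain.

Q = 86.8 W

Treat each layer as a resistance in series:
  R_nickel alloy = (1/0.339 − 1/0.368)/(4πk) = 0.2325/(4π·10.0) = 0.001850 K/W
  R_cork board = (1/0.368 − 1/0.666)/(4πk) = 1.216/(4π·0.0385) = 2.513 K/W
ΣR = 0.001850 + 2.513 = 2.515 K/W
Q = ΔT/ΣR = (78 K − 296.4 K)/2.515 = -86.8 W
(Negative Q ⇒ heat flows inward; heat gain = 86.8 W.)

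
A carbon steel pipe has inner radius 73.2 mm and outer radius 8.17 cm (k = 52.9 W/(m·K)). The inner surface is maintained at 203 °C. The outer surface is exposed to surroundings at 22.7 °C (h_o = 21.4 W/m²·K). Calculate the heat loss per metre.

Treat each layer as a resistance in series:
  R'_carbon steel = ln(0.0817/0.0732)/(2πk) = 0.1099/(2π·52.9) = 3.305×10^-4 m·K/W
  R'_conv,out = 1/(2πr h) = 1/(2π·0.0817·21.4) = 0.09103 m·K/W
ΣR = 3.305×10^-4 + 0.09103 = 0.09136 m·K/W
Q' = ΔT/ΣR = (203 °C − 22.7 °C)/0.09136 = 1970 W/m

Q' = 1970 W/m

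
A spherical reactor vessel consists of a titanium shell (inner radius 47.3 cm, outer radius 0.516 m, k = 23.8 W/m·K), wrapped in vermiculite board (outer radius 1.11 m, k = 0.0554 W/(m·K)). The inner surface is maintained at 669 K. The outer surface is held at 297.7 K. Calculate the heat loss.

Series thermal resistances, inner to outer:
  R_titanium = (1/0.473 − 1/0.516)/(4πk) = 0.1762/(4π·23.8) = 5.891×10^-4 K/W
  R_vermiculite board = (1/0.516 − 1/1.11)/(4πk) = 1.037/(4π·0.0554) = 1.490 K/W
ΣR = 5.891×10^-4 + 1.490 = 1.491 K/W
Q = ΔT/ΣR = (669 K − 297.7 K)/1.491 = 249 W

Q = 249 W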